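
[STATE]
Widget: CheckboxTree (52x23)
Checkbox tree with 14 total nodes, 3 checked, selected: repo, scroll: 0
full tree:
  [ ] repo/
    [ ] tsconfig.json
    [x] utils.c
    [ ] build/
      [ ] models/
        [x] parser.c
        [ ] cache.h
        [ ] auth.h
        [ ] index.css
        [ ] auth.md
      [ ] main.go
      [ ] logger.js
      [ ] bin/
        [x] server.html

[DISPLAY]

>[-] repo/                                          
   [ ] tsconfig.json                                
   [x] utils.c                                      
   [-] build/                                       
     [-] models/                                    
       [x] parser.c                                 
       [ ] cache.h                                  
       [ ] auth.h                                   
       [ ] index.css                                
       [ ] auth.md                                  
     [ ] main.go                                    
     [ ] logger.js                                  
     [x] bin/                                       
       [x] server.html                              
                                                    
                                                    
                                                    
                                                    
                                                    
                                                    
                                                    
                                                    
                                                    


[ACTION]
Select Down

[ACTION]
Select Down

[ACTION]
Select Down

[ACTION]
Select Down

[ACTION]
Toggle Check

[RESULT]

 [-] repo/                                          
   [ ] tsconfig.json                                
   [x] utils.c                                      
   [-] build/                                       
>    [x] models/                                    
       [x] parser.c                                 
       [x] cache.h                                  
       [x] auth.h                                   
       [x] index.css                                
       [x] auth.md                                  
     [ ] main.go                                    
     [ ] logger.js                                  
     [x] bin/                                       
       [x] server.html                              
                                                    
                                                    
                                                    
                                                    
                                                    
                                                    
                                                    
                                                    
                                                    


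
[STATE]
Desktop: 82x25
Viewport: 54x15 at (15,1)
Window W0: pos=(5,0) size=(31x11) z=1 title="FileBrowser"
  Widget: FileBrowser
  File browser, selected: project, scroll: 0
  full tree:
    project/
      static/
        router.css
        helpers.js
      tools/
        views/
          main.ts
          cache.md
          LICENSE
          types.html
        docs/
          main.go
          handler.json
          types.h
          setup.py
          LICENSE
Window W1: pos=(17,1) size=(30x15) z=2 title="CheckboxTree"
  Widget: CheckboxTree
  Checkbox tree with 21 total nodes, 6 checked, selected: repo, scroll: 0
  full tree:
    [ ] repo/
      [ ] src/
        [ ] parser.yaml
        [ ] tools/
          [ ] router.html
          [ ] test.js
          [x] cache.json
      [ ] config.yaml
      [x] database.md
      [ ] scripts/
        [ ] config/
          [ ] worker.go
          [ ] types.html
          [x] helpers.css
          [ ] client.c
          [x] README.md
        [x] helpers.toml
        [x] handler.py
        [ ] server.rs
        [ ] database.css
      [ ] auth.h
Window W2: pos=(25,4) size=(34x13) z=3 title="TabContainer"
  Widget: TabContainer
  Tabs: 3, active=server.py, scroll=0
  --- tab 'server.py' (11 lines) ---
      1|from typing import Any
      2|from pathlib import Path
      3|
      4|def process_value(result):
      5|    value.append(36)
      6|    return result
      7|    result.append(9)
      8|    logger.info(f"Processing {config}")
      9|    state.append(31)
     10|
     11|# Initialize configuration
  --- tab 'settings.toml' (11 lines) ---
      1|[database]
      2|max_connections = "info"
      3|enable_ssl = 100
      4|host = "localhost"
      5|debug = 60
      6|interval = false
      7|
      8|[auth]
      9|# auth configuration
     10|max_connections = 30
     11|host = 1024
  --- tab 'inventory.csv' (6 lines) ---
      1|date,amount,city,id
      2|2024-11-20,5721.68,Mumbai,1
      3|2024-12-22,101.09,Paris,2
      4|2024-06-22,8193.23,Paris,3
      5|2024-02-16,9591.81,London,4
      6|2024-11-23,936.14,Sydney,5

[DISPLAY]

se┏━━━━━━━━━━━━━━━━━━━━━━━━━━━━┓                      
──┃ CheckboxTree               ┃                      
je┠────────────────────────────┨                      
ta┃>[-] re┏━━━━━━━━━━━━━━━━━━━━━━━━━━━━━━━━┓          
oo┃   [-] ┃ TabContainer                   ┃          
  ┃     [ ┠────────────────────────────────┨          
  ┃     [-┃[server.py]│ settings.toml │ inv┃          
  ┃       ┃────────────────────────────────┃          
  ┃       ┃from typing import Any          ┃          
━━┃       ┃from pathlib import Path        ┃          
  ┃   [ ] ┃                                ┃          
  ┃   [x] ┃def process_value(result):      ┃          
  ┃   [-] ┃    value.append(36)            ┃          
  ┃     [-┃    return result               ┃          
  ┗━━━━━━━┃    result.append(9)            ┃          


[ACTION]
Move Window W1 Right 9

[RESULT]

ser        ┏━━━━━━━━━━━━━━━━━━━━━━━━━━━━┓             
───────────┃ CheckboxTree               ┃             
ject/      ┠────────────────────────────┨             
tatic/    ┏━━━━━━━━━━━━━━━━━━━━━━━━━━━━━━━━┓          
ools/     ┃ TabContainer                   ┃          
          ┠────────────────────────────────┨          
          ┃[server.py]│ settings.toml │ inv┃          
          ┃────────────────────────────────┃          
          ┃from typing import Any          ┃          
━━━━━━━━━━┃from pathlib import Path        ┃          
          ┃                                ┃          
          ┃def process_value(result):      ┃          
          ┃    value.append(36)            ┃          
          ┃    return result               ┃          
          ┃    result.append(9)            ┃          


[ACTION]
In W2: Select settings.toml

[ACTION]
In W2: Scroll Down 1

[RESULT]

ser        ┏━━━━━━━━━━━━━━━━━━━━━━━━━━━━┓             
───────────┃ CheckboxTree               ┃             
ject/      ┠────────────────────────────┨             
tatic/    ┏━━━━━━━━━━━━━━━━━━━━━━━━━━━━━━━━┓          
ools/     ┃ TabContainer                   ┃          
          ┠────────────────────────────────┨          
          ┃ server.py │[settings.toml]│ inv┃          
          ┃────────────────────────────────┃          
          ┃max_connections = "info"        ┃          
━━━━━━━━━━┃enable_ssl = 100                ┃          
          ┃host = "localhost"              ┃          
          ┃debug = 60                      ┃          
          ┃interval = false                ┃          
          ┃                                ┃          
          ┃[auth]                          ┃          


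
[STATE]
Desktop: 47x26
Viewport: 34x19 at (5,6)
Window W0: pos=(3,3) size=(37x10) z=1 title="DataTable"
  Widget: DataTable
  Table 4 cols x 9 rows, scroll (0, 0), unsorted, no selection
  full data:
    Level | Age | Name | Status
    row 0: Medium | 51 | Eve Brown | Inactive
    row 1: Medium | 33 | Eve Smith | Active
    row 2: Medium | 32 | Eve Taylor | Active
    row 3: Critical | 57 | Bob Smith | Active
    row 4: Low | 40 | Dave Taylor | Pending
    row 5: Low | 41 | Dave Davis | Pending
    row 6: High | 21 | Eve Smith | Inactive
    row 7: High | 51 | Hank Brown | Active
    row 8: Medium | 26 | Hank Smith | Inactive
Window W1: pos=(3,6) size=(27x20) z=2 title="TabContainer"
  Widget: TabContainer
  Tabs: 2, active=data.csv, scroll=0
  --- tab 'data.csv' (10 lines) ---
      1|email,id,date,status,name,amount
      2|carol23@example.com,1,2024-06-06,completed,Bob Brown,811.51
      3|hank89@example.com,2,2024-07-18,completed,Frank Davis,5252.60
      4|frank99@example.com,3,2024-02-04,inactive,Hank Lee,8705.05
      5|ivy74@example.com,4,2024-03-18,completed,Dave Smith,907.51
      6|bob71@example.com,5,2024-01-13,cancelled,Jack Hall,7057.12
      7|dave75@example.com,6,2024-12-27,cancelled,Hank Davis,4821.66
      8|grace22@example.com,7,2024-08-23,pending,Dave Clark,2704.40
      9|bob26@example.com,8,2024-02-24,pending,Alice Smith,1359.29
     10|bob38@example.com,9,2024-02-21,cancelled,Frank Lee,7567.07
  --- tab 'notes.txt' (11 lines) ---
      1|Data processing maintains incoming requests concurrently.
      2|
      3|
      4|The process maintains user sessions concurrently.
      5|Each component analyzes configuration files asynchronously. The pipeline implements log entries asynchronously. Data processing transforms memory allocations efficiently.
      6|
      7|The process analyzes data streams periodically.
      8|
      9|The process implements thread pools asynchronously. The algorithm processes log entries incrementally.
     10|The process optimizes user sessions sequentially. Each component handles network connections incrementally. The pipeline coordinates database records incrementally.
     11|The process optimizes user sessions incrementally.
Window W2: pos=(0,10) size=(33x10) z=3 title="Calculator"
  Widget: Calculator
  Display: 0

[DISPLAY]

━━━━━━━━━━━━━━━━━━━━━━━━┓tatus    
TabContainer            ┃───────  
────────────────────────┨nactive  
data.csv]│ notes.txt    ┃ctive    
━━━━━━━━━━━━━━━━━━━━━━━━━━━┓ve    
culator                    ┃ve    
───────────────────────────┨━━━━━━
                          0┃      
┬───┬───┬───┐              ┃      
│ 8 │ 9 │ ÷ │              ┃      
┼───┼───┼───┤              ┃      
│ 5 │ 6 │ × │              ┃      
┴───┴───┴───┘              ┃      
━━━━━━━━━━━━━━━━━━━━━━━━━━━┛      
ob38@example.com,9,2024-┃         
                        ┃         
                        ┃         
                        ┃         
                        ┃         


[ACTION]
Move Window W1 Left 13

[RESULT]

━━━━━━━━━━━━━━━━━━━━━┓ │Status    
Container            ┃─┼────────  
─────────────────────┨ │Inactive  
a.csv]│ notes.txt    ┃ │Active    
━━━━━━━━━━━━━━━━━━━━━━━━━━━┓ve    
culator                    ┃ve    
───────────────────────────┨━━━━━━
                          0┃      
┬───┬───┬───┐              ┃      
│ 8 │ 9 │ ÷ │              ┃      
┼───┼───┼───┤              ┃      
│ 5 │ 6 │ × │              ┃      
┴───┴───┴───┘              ┃      
━━━━━━━━━━━━━━━━━━━━━━━━━━━┛      
8@example.com,9,2024-┃            
                     ┃            
                     ┃            
                     ┃            
                     ┃            


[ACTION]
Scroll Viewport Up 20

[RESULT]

                                  
                                  
                                  
━━━━━━━━━━━━━━━━━━━━━━━━━━━━━━━━━━
DataTable                         
──────────────────────────────────
━━━━━━━━━━━━━━━━━━━━━┓ │Status    
Container            ┃─┼────────  
─────────────────────┨ │Inactive  
a.csv]│ notes.txt    ┃ │Active    
━━━━━━━━━━━━━━━━━━━━━━━━━━━┓ve    
culator                    ┃ve    
───────────────────────────┨━━━━━━
                          0┃      
┬───┬───┬───┐              ┃      
│ 8 │ 9 │ ÷ │              ┃      
┼───┼───┼───┤              ┃      
│ 5 │ 6 │ × │              ┃      
┴───┴───┴───┘              ┃      


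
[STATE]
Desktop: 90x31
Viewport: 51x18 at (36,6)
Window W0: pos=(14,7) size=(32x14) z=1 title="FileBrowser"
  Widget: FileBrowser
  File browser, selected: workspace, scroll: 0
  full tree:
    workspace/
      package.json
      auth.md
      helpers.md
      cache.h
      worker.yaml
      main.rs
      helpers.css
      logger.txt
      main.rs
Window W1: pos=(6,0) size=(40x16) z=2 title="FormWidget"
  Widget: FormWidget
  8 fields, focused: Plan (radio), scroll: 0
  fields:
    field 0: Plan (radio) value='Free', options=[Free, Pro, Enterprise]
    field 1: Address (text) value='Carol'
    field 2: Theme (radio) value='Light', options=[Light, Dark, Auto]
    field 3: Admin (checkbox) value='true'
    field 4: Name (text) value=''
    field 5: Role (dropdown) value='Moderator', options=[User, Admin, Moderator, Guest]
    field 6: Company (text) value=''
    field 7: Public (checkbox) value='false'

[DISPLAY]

         ┃                                         
        ]┃                                         
       ▼]┃                                         
        ]┃                                         
         ┃                                         
         ┃                                         
         ┃                                         
         ┃                                         
         ┃                                         
━━━━━━━━━┛                                         
         ┃                                         
         ┃                                         
         ┃                                         
         ┃                                         
━━━━━━━━━┛                                         
                                                   
                                                   
                                                   


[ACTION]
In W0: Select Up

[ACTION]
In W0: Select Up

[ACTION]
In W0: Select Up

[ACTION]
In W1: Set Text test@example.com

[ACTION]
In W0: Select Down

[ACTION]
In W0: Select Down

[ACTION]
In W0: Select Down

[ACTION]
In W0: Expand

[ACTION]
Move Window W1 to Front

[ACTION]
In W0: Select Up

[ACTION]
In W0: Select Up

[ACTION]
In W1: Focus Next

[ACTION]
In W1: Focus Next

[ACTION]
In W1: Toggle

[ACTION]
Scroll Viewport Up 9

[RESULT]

━━━━━━━━━┓                                         
         ┃                                         
─────────┨                                         
ro  ( ) E┃                                         
        ]┃                                         
Dark  ( )┃                                         
         ┃                                         
        ]┃                                         
       ▼]┃                                         
        ]┃                                         
         ┃                                         
         ┃                                         
         ┃                                         
         ┃                                         
         ┃                                         
━━━━━━━━━┛                                         
         ┃                                         
         ┃                                         


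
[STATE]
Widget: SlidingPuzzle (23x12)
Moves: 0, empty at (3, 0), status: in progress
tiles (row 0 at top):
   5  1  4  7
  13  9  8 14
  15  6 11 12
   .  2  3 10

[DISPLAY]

┌────┬────┬────┬────┐  
│  5 │  1 │  4 │  7 │  
├────┼────┼────┼────┤  
│ 13 │  9 │  8 │ 14 │  
├────┼────┼────┼────┤  
│ 15 │  6 │ 11 │ 12 │  
├────┼────┼────┼────┤  
│    │  2 │  3 │ 10 │  
└────┴────┴────┴────┘  
Moves: 0               
                       
                       


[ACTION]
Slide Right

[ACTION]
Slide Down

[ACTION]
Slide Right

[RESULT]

┌────┬────┬────┬────┐  
│  5 │  1 │  4 │  7 │  
├────┼────┼────┼────┤  
│ 13 │  9 │  8 │ 14 │  
├────┼────┼────┼────┤  
│    │  6 │ 11 │ 12 │  
├────┼────┼────┼────┤  
│ 15 │  2 │  3 │ 10 │  
└────┴────┴────┴────┘  
Moves: 1               
                       
                       


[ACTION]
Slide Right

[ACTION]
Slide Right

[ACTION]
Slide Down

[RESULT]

┌────┬────┬────┬────┐  
│  5 │  1 │  4 │  7 │  
├────┼────┼────┼────┤  
│    │  9 │  8 │ 14 │  
├────┼────┼────┼────┤  
│ 13 │  6 │ 11 │ 12 │  
├────┼────┼────┼────┤  
│ 15 │  2 │  3 │ 10 │  
└────┴────┴────┴────┘  
Moves: 2               
                       
                       


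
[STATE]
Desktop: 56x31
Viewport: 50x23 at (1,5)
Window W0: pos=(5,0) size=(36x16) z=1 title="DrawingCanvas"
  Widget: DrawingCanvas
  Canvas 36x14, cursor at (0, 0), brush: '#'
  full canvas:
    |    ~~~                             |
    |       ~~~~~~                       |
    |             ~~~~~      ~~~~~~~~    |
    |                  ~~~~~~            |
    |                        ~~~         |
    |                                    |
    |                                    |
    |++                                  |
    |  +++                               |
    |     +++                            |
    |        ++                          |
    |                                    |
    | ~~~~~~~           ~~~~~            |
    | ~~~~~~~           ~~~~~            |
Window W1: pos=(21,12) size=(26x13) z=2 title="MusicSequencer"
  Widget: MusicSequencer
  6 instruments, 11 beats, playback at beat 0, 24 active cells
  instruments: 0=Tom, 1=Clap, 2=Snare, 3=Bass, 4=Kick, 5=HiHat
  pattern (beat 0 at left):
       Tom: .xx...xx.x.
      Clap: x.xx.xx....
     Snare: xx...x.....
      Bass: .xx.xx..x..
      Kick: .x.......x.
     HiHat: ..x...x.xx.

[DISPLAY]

    ┃             ~~~~~      ~~~~~~~~  ┃          
    ┃                  ~~~~~~          ┃          
    ┃                        ~~~       ┃          
    ┃                                  ┃          
    ┃                                  ┃          
    ┃++                                ┃          
    ┃  +++                             ┃          
    ┃     +++       ┏━━━━━━━━━━━━━━━━━━━━━━━━┓    
    ┃        ++     ┃ MusicSequencer         ┃    
    ┃               ┠────────────────────────┨    
    ┗━━━━━━━━━━━━━━━┃      ▼1234567890       ┃    
                    ┃   Tom·██···██·█·       ┃    
                    ┃  Clap█·██·██····       ┃    
                    ┃ Snare██···█·····       ┃    
                    ┃  Bass·██·██··█··       ┃    
                    ┃  Kick·█·······█·       ┃    
                    ┃ HiHat··█···█·██·       ┃    
                    ┃                        ┃    
                    ┃                        ┃    
                    ┗━━━━━━━━━━━━━━━━━━━━━━━━┛    
                                                  
                                                  
                                                  


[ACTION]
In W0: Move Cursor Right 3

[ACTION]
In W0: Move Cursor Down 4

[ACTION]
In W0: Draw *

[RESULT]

    ┃             ~~~~~      ~~~~~~~~  ┃          
    ┃                  ~~~~~~          ┃          
    ┃   *                    ~~~       ┃          
    ┃                                  ┃          
    ┃                                  ┃          
    ┃++                                ┃          
    ┃  +++                             ┃          
    ┃     +++       ┏━━━━━━━━━━━━━━━━━━━━━━━━┓    
    ┃        ++     ┃ MusicSequencer         ┃    
    ┃               ┠────────────────────────┨    
    ┗━━━━━━━━━━━━━━━┃      ▼1234567890       ┃    
                    ┃   Tom·██···██·█·       ┃    
                    ┃  Clap█·██·██····       ┃    
                    ┃ Snare██···█·····       ┃    
                    ┃  Bass·██·██··█··       ┃    
                    ┃  Kick·█·······█·       ┃    
                    ┃ HiHat··█···█·██·       ┃    
                    ┃                        ┃    
                    ┃                        ┃    
                    ┗━━━━━━━━━━━━━━━━━━━━━━━━┛    
                                                  
                                                  
                                                  


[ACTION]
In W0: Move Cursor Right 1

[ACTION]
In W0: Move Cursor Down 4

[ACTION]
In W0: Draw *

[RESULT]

    ┃             ~~~~~      ~~~~~~~~  ┃          
    ┃                  ~~~~~~          ┃          
    ┃   *                    ~~~       ┃          
    ┃                                  ┃          
    ┃                                  ┃          
    ┃++                                ┃          
    ┃  ++*                             ┃          
    ┃     +++       ┏━━━━━━━━━━━━━━━━━━━━━━━━┓    
    ┃        ++     ┃ MusicSequencer         ┃    
    ┃               ┠────────────────────────┨    
    ┗━━━━━━━━━━━━━━━┃      ▼1234567890       ┃    
                    ┃   Tom·██···██·█·       ┃    
                    ┃  Clap█·██·██····       ┃    
                    ┃ Snare██···█·····       ┃    
                    ┃  Bass·██·██··█··       ┃    
                    ┃  Kick·█·······█·       ┃    
                    ┃ HiHat··█···█·██·       ┃    
                    ┃                        ┃    
                    ┃                        ┃    
                    ┗━━━━━━━━━━━━━━━━━━━━━━━━┛    
                                                  
                                                  
                                                  


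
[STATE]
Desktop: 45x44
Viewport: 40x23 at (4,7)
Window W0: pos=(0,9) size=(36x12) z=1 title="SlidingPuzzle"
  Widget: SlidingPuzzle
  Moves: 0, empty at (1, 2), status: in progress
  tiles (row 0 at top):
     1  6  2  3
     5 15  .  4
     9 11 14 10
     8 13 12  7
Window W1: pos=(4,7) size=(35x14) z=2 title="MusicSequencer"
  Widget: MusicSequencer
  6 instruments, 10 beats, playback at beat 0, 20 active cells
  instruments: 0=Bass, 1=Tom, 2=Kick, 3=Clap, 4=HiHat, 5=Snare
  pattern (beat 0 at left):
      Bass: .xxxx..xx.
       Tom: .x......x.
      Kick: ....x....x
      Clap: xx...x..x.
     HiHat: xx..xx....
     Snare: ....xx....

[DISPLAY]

┏━━━━━━━━━━━━━━━━━━━━━━━━━━━━━━━━━┓     
┃ MusicSequencer                  ┃     
┠─────────────────────────────────┨     
┃      ▼123456789                 ┃     
┃  Bass·████··██·                 ┃     
┃   Tom·█······█·                 ┃     
┃  Kick····█····█                 ┃     
┃  Clap██···█··█·                 ┃     
┃ HiHat██··██····                 ┃     
┃ Snare····██····                 ┃     
┃                                 ┃     
┃                                 ┃     
┃                                 ┃     
┗━━━━━━━━━━━━━━━━━━━━━━━━━━━━━━━━━┛     
                                        
                                        
                                        
                                        
                                        
                                        
                                        
                                        
                                        


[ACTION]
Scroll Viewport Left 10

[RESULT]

    ┏━━━━━━━━━━━━━━━━━━━━━━━━━━━━━━━━━┓ 
    ┃ MusicSequencer                  ┃ 
┏━━━┠─────────────────────────────────┨ 
┃ Sl┃      ▼123456789                 ┃ 
┠───┃  Bass·████··██·                 ┃ 
┃┌──┃   Tom·█······█·                 ┃ 
┃│  ┃  Kick····█····█                 ┃ 
┃├──┃  Clap██···█··█·                 ┃ 
┃│  ┃ HiHat██··██····                 ┃ 
┃├──┃ Snare····██····                 ┃ 
┃│  ┃                                 ┃ 
┃├──┃                                 ┃ 
┃│  ┃                                 ┃ 
┗━━━┗━━━━━━━━━━━━━━━━━━━━━━━━━━━━━━━━━┛ 
                                        
                                        
                                        
                                        
                                        
                                        
                                        
                                        
                                        


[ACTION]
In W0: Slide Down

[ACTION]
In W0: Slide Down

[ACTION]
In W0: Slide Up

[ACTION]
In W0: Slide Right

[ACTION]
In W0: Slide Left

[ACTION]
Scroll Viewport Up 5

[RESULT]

                                        
                                        
                                        
                                        
                                        
    ┏━━━━━━━━━━━━━━━━━━━━━━━━━━━━━━━━━┓ 
    ┃ MusicSequencer                  ┃ 
┏━━━┠─────────────────────────────────┨ 
┃ Sl┃      ▼123456789                 ┃ 
┠───┃  Bass·████··██·                 ┃ 
┃┌──┃   Tom·█······█·                 ┃ 
┃│  ┃  Kick····█····█                 ┃ 
┃├──┃  Clap██···█··█·                 ┃ 
┃│  ┃ HiHat██··██····                 ┃ 
┃├──┃ Snare····██····                 ┃ 
┃│  ┃                                 ┃ 
┃├──┃                                 ┃ 
┃│  ┃                                 ┃ 
┗━━━┗━━━━━━━━━━━━━━━━━━━━━━━━━━━━━━━━━┛ 
                                        
                                        
                                        
                                        


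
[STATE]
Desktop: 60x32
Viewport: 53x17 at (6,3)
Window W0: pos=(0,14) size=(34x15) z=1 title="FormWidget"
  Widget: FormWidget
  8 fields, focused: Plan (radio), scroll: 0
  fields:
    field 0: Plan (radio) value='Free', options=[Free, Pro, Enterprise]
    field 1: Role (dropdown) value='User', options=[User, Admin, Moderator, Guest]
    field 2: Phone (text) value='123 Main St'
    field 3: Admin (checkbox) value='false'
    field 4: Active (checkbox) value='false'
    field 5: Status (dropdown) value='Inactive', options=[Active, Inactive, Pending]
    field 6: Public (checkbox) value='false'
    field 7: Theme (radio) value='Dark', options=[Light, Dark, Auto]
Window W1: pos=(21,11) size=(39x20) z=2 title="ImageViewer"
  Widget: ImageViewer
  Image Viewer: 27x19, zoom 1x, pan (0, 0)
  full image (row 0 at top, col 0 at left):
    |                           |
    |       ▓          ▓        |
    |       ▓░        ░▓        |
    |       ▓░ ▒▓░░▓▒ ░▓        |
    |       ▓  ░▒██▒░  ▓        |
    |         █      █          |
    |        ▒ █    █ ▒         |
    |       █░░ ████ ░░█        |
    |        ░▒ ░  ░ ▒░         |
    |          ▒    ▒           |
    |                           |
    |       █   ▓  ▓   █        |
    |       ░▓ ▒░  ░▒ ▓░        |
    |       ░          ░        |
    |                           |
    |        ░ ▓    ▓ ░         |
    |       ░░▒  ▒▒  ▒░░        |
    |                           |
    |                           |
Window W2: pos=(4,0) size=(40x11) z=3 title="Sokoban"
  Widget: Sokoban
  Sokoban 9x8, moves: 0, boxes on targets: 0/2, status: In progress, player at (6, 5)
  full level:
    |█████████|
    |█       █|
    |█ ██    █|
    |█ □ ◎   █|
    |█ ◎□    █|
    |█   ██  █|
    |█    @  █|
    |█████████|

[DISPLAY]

████████                             ┃               
       █                             ┃               
 ██    █                             ┃               
 □ ◎   █                             ┃               
 ◎□    █                             ┃               
   ██  █                             ┃               
    @  █                             ┃               
━━━━━━━━━━━━━━━━━━━━━━━━━━━━━━━━━━━━━┛               
               ┏━━━━━━━━━━━━━━━━━━━━━━━━━━━━━━━━━━━━━
               ┃ ImageViewer                         
               ┠─────────────────────────────────────
━━━━━━━━━━━━━━━┃                                     
Widget         ┃       ▓          ▓                  
───────────────┃       ▓░        ░▓                  
n:       (●) Fr┃       ▓░ ▒▓░░▓▒ ░▓                  
e:       [User ┃       ▓  ░▒██▒░  ▓                  
ne:      [123 M┃         █      █                    


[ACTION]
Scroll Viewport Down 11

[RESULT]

━━━━━━━━━━━━━━━┃                                     
Widget         ┃       ▓          ▓                  
───────────────┃       ▓░        ░▓                  
n:       (●) Fr┃       ▓░ ▒▓░░▓▒ ░▓                  
e:       [User ┃       ▓  ░▒██▒░  ▓                  
ne:      [123 M┃         █      █                    
in:      [ ]   ┃        ▒ █    █ ▒                   
ive:     [ ]   ┃       █░░ ████ ░░█                  
tus:     [Inact┃        ░▒ ░  ░ ▒░                   
lic:     [ ]   ┃          ▒    ▒                     
me:      ( ) Li┃                                     
               ┃       █   ▓  ▓   █                  
               ┃       ░▓ ▒░  ░▒ ▓░                  
               ┃       ░          ░                  
━━━━━━━━━━━━━━━┃                                     
               ┃        ░ ▓    ▓ ░                   
               ┗━━━━━━━━━━━━━━━━━━━━━━━━━━━━━━━━━━━━━


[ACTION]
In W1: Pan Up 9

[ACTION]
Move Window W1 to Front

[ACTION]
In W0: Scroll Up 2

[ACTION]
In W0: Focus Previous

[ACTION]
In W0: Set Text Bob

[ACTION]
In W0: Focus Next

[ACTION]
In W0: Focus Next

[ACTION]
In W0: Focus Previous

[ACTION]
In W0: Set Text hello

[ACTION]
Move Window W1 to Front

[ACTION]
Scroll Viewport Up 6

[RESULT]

   ██  █                             ┃               
    @  █                             ┃               
━━━━━━━━━━━━━━━━━━━━━━━━━━━━━━━━━━━━━┛               
               ┏━━━━━━━━━━━━━━━━━━━━━━━━━━━━━━━━━━━━━
               ┃ ImageViewer                         
               ┠─────────────────────────────────────
━━━━━━━━━━━━━━━┃                                     
Widget         ┃       ▓          ▓                  
───────────────┃       ▓░        ░▓                  
n:       (●) Fr┃       ▓░ ▒▓░░▓▒ ░▓                  
e:       [User ┃       ▓  ░▒██▒░  ▓                  
ne:      [123 M┃         █      █                    
in:      [ ]   ┃        ▒ █    █ ▒                   
ive:     [ ]   ┃       █░░ ████ ░░█                  
tus:     [Inact┃        ░▒ ░  ░ ▒░                   
lic:     [ ]   ┃          ▒    ▒                     
me:      ( ) Li┃                                     


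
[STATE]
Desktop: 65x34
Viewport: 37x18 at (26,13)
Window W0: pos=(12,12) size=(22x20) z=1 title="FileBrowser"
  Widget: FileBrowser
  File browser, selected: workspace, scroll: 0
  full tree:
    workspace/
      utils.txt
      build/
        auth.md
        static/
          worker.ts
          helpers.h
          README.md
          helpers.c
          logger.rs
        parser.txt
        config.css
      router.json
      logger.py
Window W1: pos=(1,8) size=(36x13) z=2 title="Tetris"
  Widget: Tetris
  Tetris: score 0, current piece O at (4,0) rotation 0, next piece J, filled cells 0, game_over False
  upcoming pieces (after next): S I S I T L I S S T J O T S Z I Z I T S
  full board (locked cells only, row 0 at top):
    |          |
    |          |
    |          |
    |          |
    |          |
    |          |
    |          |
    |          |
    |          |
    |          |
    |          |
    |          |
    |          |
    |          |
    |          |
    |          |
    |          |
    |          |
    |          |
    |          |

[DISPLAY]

          ┃                          
          ┃                          
          ┃                          
          ┃                          
          ┃                          
          ┃                          
          ┃                          
━━━━━━━━━━┛                          
       ┃                             
       ┃                             
       ┃                             
       ┃                             
       ┃                             
       ┃                             
       ┃                             
       ┃                             
       ┃                             
       ┃                             


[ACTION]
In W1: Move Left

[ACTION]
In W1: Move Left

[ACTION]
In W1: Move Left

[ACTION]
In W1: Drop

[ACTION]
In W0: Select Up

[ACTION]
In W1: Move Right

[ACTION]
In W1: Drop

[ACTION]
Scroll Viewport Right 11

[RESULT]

        ┃                            
        ┃                            
        ┃                            
        ┃                            
        ┃                            
        ┃                            
        ┃                            
━━━━━━━━┛                            
     ┃                               
     ┃                               
     ┃                               
     ┃                               
     ┃                               
     ┃                               
     ┃                               
     ┃                               
     ┃                               
     ┃                               


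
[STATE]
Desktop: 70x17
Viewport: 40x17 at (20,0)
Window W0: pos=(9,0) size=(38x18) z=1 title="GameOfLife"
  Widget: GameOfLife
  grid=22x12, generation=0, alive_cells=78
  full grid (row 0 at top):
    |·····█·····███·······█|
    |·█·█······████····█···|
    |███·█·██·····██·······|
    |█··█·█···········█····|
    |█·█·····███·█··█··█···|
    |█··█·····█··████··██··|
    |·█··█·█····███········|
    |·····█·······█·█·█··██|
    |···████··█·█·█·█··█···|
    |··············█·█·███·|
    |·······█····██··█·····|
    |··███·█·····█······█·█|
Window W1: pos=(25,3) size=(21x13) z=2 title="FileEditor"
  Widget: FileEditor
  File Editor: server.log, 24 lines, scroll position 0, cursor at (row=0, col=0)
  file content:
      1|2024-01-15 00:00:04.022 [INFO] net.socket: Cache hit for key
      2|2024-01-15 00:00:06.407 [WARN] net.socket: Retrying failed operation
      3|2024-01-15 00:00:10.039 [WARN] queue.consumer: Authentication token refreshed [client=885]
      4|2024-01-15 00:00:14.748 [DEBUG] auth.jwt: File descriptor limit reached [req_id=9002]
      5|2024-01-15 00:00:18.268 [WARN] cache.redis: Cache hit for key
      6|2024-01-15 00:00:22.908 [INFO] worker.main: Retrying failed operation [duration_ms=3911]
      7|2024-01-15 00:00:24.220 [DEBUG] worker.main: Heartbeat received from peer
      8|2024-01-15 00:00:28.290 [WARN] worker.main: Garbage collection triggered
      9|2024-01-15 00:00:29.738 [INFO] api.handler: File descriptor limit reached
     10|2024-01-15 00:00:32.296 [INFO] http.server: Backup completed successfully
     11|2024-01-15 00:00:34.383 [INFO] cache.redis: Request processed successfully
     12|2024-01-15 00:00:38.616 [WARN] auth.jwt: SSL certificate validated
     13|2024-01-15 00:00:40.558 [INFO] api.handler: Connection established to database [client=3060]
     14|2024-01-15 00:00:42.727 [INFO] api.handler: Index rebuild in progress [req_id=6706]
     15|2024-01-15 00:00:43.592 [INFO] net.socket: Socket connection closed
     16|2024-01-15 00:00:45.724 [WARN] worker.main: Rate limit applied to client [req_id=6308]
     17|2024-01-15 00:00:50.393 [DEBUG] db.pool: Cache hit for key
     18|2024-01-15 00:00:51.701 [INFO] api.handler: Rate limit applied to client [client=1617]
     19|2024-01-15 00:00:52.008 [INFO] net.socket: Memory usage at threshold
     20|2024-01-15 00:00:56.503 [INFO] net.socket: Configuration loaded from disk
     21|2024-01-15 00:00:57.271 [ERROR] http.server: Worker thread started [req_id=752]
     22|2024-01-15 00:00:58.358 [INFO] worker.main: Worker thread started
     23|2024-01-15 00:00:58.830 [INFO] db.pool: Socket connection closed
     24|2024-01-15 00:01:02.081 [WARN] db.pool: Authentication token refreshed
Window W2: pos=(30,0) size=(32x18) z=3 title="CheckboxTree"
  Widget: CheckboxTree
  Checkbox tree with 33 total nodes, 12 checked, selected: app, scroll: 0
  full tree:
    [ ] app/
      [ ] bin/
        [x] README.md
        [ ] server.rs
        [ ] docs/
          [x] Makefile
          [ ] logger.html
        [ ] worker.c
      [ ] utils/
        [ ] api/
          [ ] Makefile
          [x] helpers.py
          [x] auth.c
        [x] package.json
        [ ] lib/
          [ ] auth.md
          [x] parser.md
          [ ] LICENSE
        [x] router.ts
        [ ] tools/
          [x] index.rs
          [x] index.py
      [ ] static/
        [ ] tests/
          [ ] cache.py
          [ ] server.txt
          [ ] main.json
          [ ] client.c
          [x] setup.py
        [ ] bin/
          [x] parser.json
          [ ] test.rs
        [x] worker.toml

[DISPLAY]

━━━━━━━━━━┏━━━━━━━━━━━━━━━━━━━━━━━━━━━━━
e         ┃ CheckboxTree                
──────────┠─────────────────────────────
     ┏━━━━┃>[-] app/                    
·███·┃ Fil┃   [-] bin/                  
████·┠────┃     [x] README.md           
···██┃█024┃     [ ] server.rs           
·····┃2024┃     [-] docs/               
█·█··┃2024┃       [x] Makefile          
··███┃2024┃       [ ] logger.html       
·███·┃2024┃     [ ] worker.c            
···█·┃2024┃   [-] utils/                
·█·█·┃2024┃     [-] api/                
····█┃2024┃       [ ] Makefile          
··██·┃2024┃       [x] helpers.py        
··█··┗━━━━┃       [x] auth.c            
          ┃     [x] package.json        


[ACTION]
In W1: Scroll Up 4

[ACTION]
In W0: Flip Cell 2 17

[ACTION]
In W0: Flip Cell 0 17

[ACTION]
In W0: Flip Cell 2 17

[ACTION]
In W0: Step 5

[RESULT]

━━━━━━━━━━┏━━━━━━━━━━━━━━━━━━━━━━━━━━━━━
e         ┃ CheckboxTree                
──────────┠─────────────────────────────
     ┏━━━━┃>[-] app/                    
█████┃ Fil┃   [-] bin/                  
█····┠────┃     [x] README.md           
·██·█┃█024┃     [ ] server.rs           
·····┃2024┃     [-] docs/               
·····┃2024┃       [x] Makefile          
█····┃2024┃       [ ] logger.html       
█·█··┃2024┃     [ ] worker.c            
███·█┃2024┃   [-] utils/                
····█┃2024┃     [-] api/                
·····┃2024┃       [ ] Makefile          
███··┃2024┃       [x] helpers.py        
·····┗━━━━┃       [x] auth.c            
          ┃     [x] package.json        
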